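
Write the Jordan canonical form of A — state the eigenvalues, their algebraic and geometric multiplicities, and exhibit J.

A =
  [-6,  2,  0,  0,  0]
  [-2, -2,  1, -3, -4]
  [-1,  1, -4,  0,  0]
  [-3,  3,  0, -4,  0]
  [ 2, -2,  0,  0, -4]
J_3(-4) ⊕ J_1(-4) ⊕ J_1(-4)

The characteristic polynomial is
  det(x·I − A) = x^5 + 20*x^4 + 160*x^3 + 640*x^2 + 1280*x + 1024 = (x + 4)^5

Eigenvalues and multiplicities (the geometric multiplicity of λ is n − rank(A − λI), which equals the number of Jordan blocks for λ):
  λ = -4: algebraic multiplicity = 5, geometric multiplicity = 3

Determining the block sizes for each eigenvalue:
  λ = -4: with am = 5 and gm = 3, the partition is not yet determined (e.g. several partitions of 5 into 3 parts exist). Let N = A − (-4)·I. Computing rank(N^1) = 2, rank(N^2) = 1, rank(N^3) = 0; the number of blocks of size ≥ j is rank(N^{j−1}) − rank(N^j), giving [3, 1, 1]. So we have 1 block(s) of size 3, 2 block(s) of size 1 → block sizes [3, 1, 1]

Assembling the blocks gives a Jordan form
J =
  [-4,  1,  0,  0,  0]
  [ 0, -4,  1,  0,  0]
  [ 0,  0, -4,  0,  0]
  [ 0,  0,  0, -4,  0]
  [ 0,  0,  0,  0, -4]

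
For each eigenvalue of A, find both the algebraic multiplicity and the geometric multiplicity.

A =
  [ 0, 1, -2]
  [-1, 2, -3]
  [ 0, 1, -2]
λ = 0: alg = 3, geom = 1

Step 1 — factor the characteristic polynomial to read off the algebraic multiplicities:
  χ_A(x) = x^3

Step 2 — compute geometric multiplicities via the rank-nullity identity g(λ) = n − rank(A − λI):
  rank(A − (0)·I) = 2, so dim ker(A − (0)·I) = n − 2 = 1

Summary:
  λ = 0: algebraic multiplicity = 3, geometric multiplicity = 1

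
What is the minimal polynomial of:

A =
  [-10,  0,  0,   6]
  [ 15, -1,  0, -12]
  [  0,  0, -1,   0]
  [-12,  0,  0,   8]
x^3 + 3*x^2 - 6*x - 8

The characteristic polynomial is χ_A(x) = (x - 2)*(x + 1)^2*(x + 4), so the eigenvalues are known. The minimal polynomial is
  m_A(x) = Π_λ (x − λ)^{k_λ}
where k_λ is the size of the *largest* Jordan block for λ (equivalently, the smallest k with (A − λI)^k v = 0 for every generalised eigenvector v of λ).

  λ = -4: largest Jordan block has size 1, contributing (x + 4)
  λ = -1: largest Jordan block has size 1, contributing (x + 1)
  λ = 2: largest Jordan block has size 1, contributing (x − 2)

So m_A(x) = (x - 2)*(x + 1)*(x + 4) = x^3 + 3*x^2 - 6*x - 8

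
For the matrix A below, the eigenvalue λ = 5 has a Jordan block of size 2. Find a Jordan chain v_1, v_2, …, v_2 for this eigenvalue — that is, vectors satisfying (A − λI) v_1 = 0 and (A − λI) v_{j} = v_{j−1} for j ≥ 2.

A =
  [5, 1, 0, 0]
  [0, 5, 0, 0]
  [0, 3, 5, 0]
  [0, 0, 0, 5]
A Jordan chain for λ = 5 of length 2:
v_1 = (1, 0, 3, 0)ᵀ
v_2 = (0, 1, 0, 0)ᵀ

Let N = A − (5)·I. We want v_2 with N^2 v_2 = 0 but N^1 v_2 ≠ 0; then v_{j-1} := N · v_j for j = 2, …, 2.

Pick v_2 = (0, 1, 0, 0)ᵀ.
Then v_1 = N · v_2 = (1, 0, 3, 0)ᵀ.

Sanity check: (A − (5)·I) v_1 = (0, 0, 0, 0)ᵀ = 0. ✓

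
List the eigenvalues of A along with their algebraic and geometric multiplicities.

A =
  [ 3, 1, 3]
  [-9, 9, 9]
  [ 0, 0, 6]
λ = 6: alg = 3, geom = 2

Step 1 — factor the characteristic polynomial to read off the algebraic multiplicities:
  χ_A(x) = (x - 6)^3

Step 2 — compute geometric multiplicities via the rank-nullity identity g(λ) = n − rank(A − λI):
  rank(A − (6)·I) = 1, so dim ker(A − (6)·I) = n − 1 = 2

Summary:
  λ = 6: algebraic multiplicity = 3, geometric multiplicity = 2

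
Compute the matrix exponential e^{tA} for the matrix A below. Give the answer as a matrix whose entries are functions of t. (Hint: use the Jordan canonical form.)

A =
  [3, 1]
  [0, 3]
e^{tA} =
  [exp(3*t), t*exp(3*t)]
  [0, exp(3*t)]

Strategy: write A = P · J · P⁻¹ where J is a Jordan canonical form, so e^{tA} = P · e^{tJ} · P⁻¹, and e^{tJ} can be computed block-by-block.

A has Jordan form
J =
  [3, 1]
  [0, 3]
(up to reordering of blocks).

Per-block formulas:
  For a 2×2 Jordan block J_2(3): exp(t · J_2(3)) = e^(3t)·(I + t·N), where N is the 2×2 nilpotent shift.

After assembling e^{tJ} and conjugating by P, we get:

e^{tA} =
  [exp(3*t), t*exp(3*t)]
  [0, exp(3*t)]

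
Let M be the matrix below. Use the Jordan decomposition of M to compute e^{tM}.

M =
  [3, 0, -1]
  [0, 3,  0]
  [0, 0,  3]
e^{tM} =
  [exp(3*t), 0, -t*exp(3*t)]
  [0, exp(3*t), 0]
  [0, 0, exp(3*t)]

Strategy: write M = P · J · P⁻¹ where J is a Jordan canonical form, so e^{tM} = P · e^{tJ} · P⁻¹, and e^{tJ} can be computed block-by-block.

M has Jordan form
J =
  [3, 1, 0]
  [0, 3, 0]
  [0, 0, 3]
(up to reordering of blocks).

Per-block formulas:
  For a 2×2 Jordan block J_2(3): exp(t · J_2(3)) = e^(3t)·(I + t·N), where N is the 2×2 nilpotent shift.
  For a 1×1 block at λ = 3: exp(t · [3]) = [e^(3t)].

After assembling e^{tJ} and conjugating by P, we get:

e^{tM} =
  [exp(3*t), 0, -t*exp(3*t)]
  [0, exp(3*t), 0]
  [0, 0, exp(3*t)]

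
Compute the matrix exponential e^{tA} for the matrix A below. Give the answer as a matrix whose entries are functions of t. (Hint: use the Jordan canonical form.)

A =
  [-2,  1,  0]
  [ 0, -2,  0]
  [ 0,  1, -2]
e^{tA} =
  [exp(-2*t), t*exp(-2*t), 0]
  [0, exp(-2*t), 0]
  [0, t*exp(-2*t), exp(-2*t)]

Strategy: write A = P · J · P⁻¹ where J is a Jordan canonical form, so e^{tA} = P · e^{tJ} · P⁻¹, and e^{tJ} can be computed block-by-block.

A has Jordan form
J =
  [-2,  1,  0]
  [ 0, -2,  0]
  [ 0,  0, -2]
(up to reordering of blocks).

Per-block formulas:
  For a 2×2 Jordan block J_2(-2): exp(t · J_2(-2)) = e^(-2t)·(I + t·N), where N is the 2×2 nilpotent shift.
  For a 1×1 block at λ = -2: exp(t · [-2]) = [e^(-2t)].

After assembling e^{tJ} and conjugating by P, we get:

e^{tA} =
  [exp(-2*t), t*exp(-2*t), 0]
  [0, exp(-2*t), 0]
  [0, t*exp(-2*t), exp(-2*t)]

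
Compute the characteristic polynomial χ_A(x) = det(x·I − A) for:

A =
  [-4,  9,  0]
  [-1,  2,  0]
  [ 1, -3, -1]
x^3 + 3*x^2 + 3*x + 1

Expanding det(x·I − A) (e.g. by cofactor expansion or by noting that A is similar to its Jordan form J, which has the same characteristic polynomial as A) gives
  χ_A(x) = x^3 + 3*x^2 + 3*x + 1
which factors as (x + 1)^3. The eigenvalues (with algebraic multiplicities) are λ = -1 with multiplicity 3.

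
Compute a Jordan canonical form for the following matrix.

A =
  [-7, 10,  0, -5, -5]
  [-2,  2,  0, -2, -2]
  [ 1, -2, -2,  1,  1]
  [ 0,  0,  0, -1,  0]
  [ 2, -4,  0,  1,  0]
J_1(-2) ⊕ J_1(-2) ⊕ J_1(-2) ⊕ J_1(-1) ⊕ J_1(-1)

The characteristic polynomial is
  det(x·I − A) = x^5 + 8*x^4 + 25*x^3 + 38*x^2 + 28*x + 8 = (x + 1)^2*(x + 2)^3

Eigenvalues and multiplicities (the geometric multiplicity of λ is n − rank(A − λI), which equals the number of Jordan blocks for λ):
  λ = -2: algebraic multiplicity = 3, geometric multiplicity = 3
  λ = -1: algebraic multiplicity = 2, geometric multiplicity = 2

Determining the block sizes for each eigenvalue:
  λ = -2: gm = am = 3, so every block has size 1 → block sizes [1, 1, 1]
  λ = -1: gm = am = 2, so every block has size 1 → block sizes [1, 1]

Assembling the blocks gives a Jordan form
J =
  [-2,  0,  0,  0,  0]
  [ 0, -2,  0,  0,  0]
  [ 0,  0, -2,  0,  0]
  [ 0,  0,  0, -1,  0]
  [ 0,  0,  0,  0, -1]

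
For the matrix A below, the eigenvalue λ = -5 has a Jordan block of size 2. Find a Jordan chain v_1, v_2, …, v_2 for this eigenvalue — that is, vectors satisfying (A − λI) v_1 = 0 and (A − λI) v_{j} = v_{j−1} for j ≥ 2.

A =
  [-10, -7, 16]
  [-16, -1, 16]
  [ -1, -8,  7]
A Jordan chain for λ = -5 of length 2:
v_1 = (-12, -12, -9)ᵀ
v_2 = (1, 1, 0)ᵀ

Let N = A − (-5)·I. We want v_2 with N^2 v_2 = 0 but N^1 v_2 ≠ 0; then v_{j-1} := N · v_j for j = 2, …, 2.

Pick v_2 = (1, 1, 0)ᵀ.
Then v_1 = N · v_2 = (-12, -12, -9)ᵀ.

Sanity check: (A − (-5)·I) v_1 = (0, 0, 0)ᵀ = 0. ✓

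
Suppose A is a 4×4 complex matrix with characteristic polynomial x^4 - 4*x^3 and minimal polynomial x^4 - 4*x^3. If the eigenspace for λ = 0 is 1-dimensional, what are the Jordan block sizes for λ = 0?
Block sizes for λ = 0: [3]

Step 1 — from the characteristic polynomial, algebraic multiplicity of λ = 0 is 3. From dim ker(A − (0)·I) = 1, there are exactly 1 Jordan blocks for λ = 0.
Step 2 — from the minimal polynomial, the factor (x − 0)^3 tells us the largest block for λ = 0 has size 3.
Step 3 — with total size 3, 1 blocks, and largest block 3, the block sizes (in nonincreasing order) are [3].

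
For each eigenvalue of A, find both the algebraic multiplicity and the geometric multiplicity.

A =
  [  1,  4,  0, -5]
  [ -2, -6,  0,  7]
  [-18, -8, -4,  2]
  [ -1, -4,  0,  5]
λ = -4: alg = 1, geom = 1; λ = 0: alg = 3, geom = 1

Step 1 — factor the characteristic polynomial to read off the algebraic multiplicities:
  χ_A(x) = x^3*(x + 4)

Step 2 — compute geometric multiplicities via the rank-nullity identity g(λ) = n − rank(A − λI):
  rank(A − (-4)·I) = 3, so dim ker(A − (-4)·I) = n − 3 = 1
  rank(A − (0)·I) = 3, so dim ker(A − (0)·I) = n − 3 = 1

Summary:
  λ = -4: algebraic multiplicity = 1, geometric multiplicity = 1
  λ = 0: algebraic multiplicity = 3, geometric multiplicity = 1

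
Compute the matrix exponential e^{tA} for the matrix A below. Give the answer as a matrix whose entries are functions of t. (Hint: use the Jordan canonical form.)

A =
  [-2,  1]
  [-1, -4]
e^{tA} =
  [t*exp(-3*t) + exp(-3*t), t*exp(-3*t)]
  [-t*exp(-3*t), -t*exp(-3*t) + exp(-3*t)]

Strategy: write A = P · J · P⁻¹ where J is a Jordan canonical form, so e^{tA} = P · e^{tJ} · P⁻¹, and e^{tJ} can be computed block-by-block.

A has Jordan form
J =
  [-3,  1]
  [ 0, -3]
(up to reordering of blocks).

Per-block formulas:
  For a 2×2 Jordan block J_2(-3): exp(t · J_2(-3)) = e^(-3t)·(I + t·N), where N is the 2×2 nilpotent shift.

After assembling e^{tJ} and conjugating by P, we get:

e^{tA} =
  [t*exp(-3*t) + exp(-3*t), t*exp(-3*t)]
  [-t*exp(-3*t), -t*exp(-3*t) + exp(-3*t)]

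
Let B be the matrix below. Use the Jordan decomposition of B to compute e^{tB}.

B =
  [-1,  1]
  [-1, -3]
e^{tB} =
  [t*exp(-2*t) + exp(-2*t), t*exp(-2*t)]
  [-t*exp(-2*t), -t*exp(-2*t) + exp(-2*t)]

Strategy: write B = P · J · P⁻¹ where J is a Jordan canonical form, so e^{tB} = P · e^{tJ} · P⁻¹, and e^{tJ} can be computed block-by-block.

B has Jordan form
J =
  [-2,  1]
  [ 0, -2]
(up to reordering of blocks).

Per-block formulas:
  For a 2×2 Jordan block J_2(-2): exp(t · J_2(-2)) = e^(-2t)·(I + t·N), where N is the 2×2 nilpotent shift.

After assembling e^{tJ} and conjugating by P, we get:

e^{tB} =
  [t*exp(-2*t) + exp(-2*t), t*exp(-2*t)]
  [-t*exp(-2*t), -t*exp(-2*t) + exp(-2*t)]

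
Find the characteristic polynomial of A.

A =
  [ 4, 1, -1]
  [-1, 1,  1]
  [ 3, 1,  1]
x^3 - 6*x^2 + 12*x - 8

Expanding det(x·I − A) (e.g. by cofactor expansion or by noting that A is similar to its Jordan form J, which has the same characteristic polynomial as A) gives
  χ_A(x) = x^3 - 6*x^2 + 12*x - 8
which factors as (x - 2)^3. The eigenvalues (with algebraic multiplicities) are λ = 2 with multiplicity 3.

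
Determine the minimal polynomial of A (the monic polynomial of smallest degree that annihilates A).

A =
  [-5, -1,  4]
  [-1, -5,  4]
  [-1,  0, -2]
x^3 + 12*x^2 + 48*x + 64

The characteristic polynomial is χ_A(x) = (x + 4)^3, so the eigenvalues are known. The minimal polynomial is
  m_A(x) = Π_λ (x − λ)^{k_λ}
where k_λ is the size of the *largest* Jordan block for λ (equivalently, the smallest k with (A − λI)^k v = 0 for every generalised eigenvector v of λ).

  λ = -4: largest Jordan block has size 3, contributing (x + 4)^3

So m_A(x) = (x + 4)^3 = x^3 + 12*x^2 + 48*x + 64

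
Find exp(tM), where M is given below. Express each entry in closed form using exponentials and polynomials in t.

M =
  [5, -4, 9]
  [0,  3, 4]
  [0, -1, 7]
e^{tM} =
  [exp(5*t), -t^2*exp(5*t)/2 - 4*t*exp(5*t), t^2*exp(5*t) + 9*t*exp(5*t)]
  [0, -2*t*exp(5*t) + exp(5*t), 4*t*exp(5*t)]
  [0, -t*exp(5*t), 2*t*exp(5*t) + exp(5*t)]

Strategy: write M = P · J · P⁻¹ where J is a Jordan canonical form, so e^{tM} = P · e^{tJ} · P⁻¹, and e^{tJ} can be computed block-by-block.

M has Jordan form
J =
  [5, 1, 0]
  [0, 5, 1]
  [0, 0, 5]
(up to reordering of blocks).

Per-block formulas:
  For a 3×3 Jordan block J_3(5): exp(t · J_3(5)) = e^(5t)·(I + t·N + (t^2/2)·N^2), where N is the 3×3 nilpotent shift.

After assembling e^{tJ} and conjugating by P, we get:

e^{tM} =
  [exp(5*t), -t^2*exp(5*t)/2 - 4*t*exp(5*t), t^2*exp(5*t) + 9*t*exp(5*t)]
  [0, -2*t*exp(5*t) + exp(5*t), 4*t*exp(5*t)]
  [0, -t*exp(5*t), 2*t*exp(5*t) + exp(5*t)]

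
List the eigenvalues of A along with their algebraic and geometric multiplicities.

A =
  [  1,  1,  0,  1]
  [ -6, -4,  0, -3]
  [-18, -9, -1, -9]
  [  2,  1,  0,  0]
λ = -1: alg = 4, geom = 3

Step 1 — factor the characteristic polynomial to read off the algebraic multiplicities:
  χ_A(x) = (x + 1)^4

Step 2 — compute geometric multiplicities via the rank-nullity identity g(λ) = n − rank(A − λI):
  rank(A − (-1)·I) = 1, so dim ker(A − (-1)·I) = n − 1 = 3

Summary:
  λ = -1: algebraic multiplicity = 4, geometric multiplicity = 3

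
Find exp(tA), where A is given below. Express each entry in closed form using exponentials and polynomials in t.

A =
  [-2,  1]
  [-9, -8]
e^{tA} =
  [3*t*exp(-5*t) + exp(-5*t), t*exp(-5*t)]
  [-9*t*exp(-5*t), -3*t*exp(-5*t) + exp(-5*t)]

Strategy: write A = P · J · P⁻¹ where J is a Jordan canonical form, so e^{tA} = P · e^{tJ} · P⁻¹, and e^{tJ} can be computed block-by-block.

A has Jordan form
J =
  [-5,  1]
  [ 0, -5]
(up to reordering of blocks).

Per-block formulas:
  For a 2×2 Jordan block J_2(-5): exp(t · J_2(-5)) = e^(-5t)·(I + t·N), where N is the 2×2 nilpotent shift.

After assembling e^{tJ} and conjugating by P, we get:

e^{tA} =
  [3*t*exp(-5*t) + exp(-5*t), t*exp(-5*t)]
  [-9*t*exp(-5*t), -3*t*exp(-5*t) + exp(-5*t)]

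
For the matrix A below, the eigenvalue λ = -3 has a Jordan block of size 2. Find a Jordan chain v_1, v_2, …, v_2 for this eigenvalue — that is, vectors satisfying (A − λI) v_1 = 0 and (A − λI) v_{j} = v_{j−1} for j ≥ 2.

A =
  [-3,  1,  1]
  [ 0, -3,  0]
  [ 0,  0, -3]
A Jordan chain for λ = -3 of length 2:
v_1 = (1, 0, 0)ᵀ
v_2 = (0, 1, 0)ᵀ

Let N = A − (-3)·I. We want v_2 with N^2 v_2 = 0 but N^1 v_2 ≠ 0; then v_{j-1} := N · v_j for j = 2, …, 2.

Pick v_2 = (0, 1, 0)ᵀ.
Then v_1 = N · v_2 = (1, 0, 0)ᵀ.

Sanity check: (A − (-3)·I) v_1 = (0, 0, 0)ᵀ = 0. ✓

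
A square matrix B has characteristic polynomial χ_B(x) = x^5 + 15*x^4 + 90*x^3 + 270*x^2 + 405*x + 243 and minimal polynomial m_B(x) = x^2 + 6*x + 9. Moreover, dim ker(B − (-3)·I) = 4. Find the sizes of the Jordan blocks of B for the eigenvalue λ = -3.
Block sizes for λ = -3: [2, 1, 1, 1]

Step 1 — from the characteristic polynomial, algebraic multiplicity of λ = -3 is 5. From dim ker(B − (-3)·I) = 4, there are exactly 4 Jordan blocks for λ = -3.
Step 2 — from the minimal polynomial, the factor (x + 3)^2 tells us the largest block for λ = -3 has size 2.
Step 3 — with total size 5, 4 blocks, and largest block 2, the block sizes (in nonincreasing order) are [2, 1, 1, 1].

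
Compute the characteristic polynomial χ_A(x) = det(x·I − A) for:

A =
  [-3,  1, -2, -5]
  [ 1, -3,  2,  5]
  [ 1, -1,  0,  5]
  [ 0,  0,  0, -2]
x^4 + 8*x^3 + 24*x^2 + 32*x + 16

Expanding det(x·I − A) (e.g. by cofactor expansion or by noting that A is similar to its Jordan form J, which has the same characteristic polynomial as A) gives
  χ_A(x) = x^4 + 8*x^3 + 24*x^2 + 32*x + 16
which factors as (x + 2)^4. The eigenvalues (with algebraic multiplicities) are λ = -2 with multiplicity 4.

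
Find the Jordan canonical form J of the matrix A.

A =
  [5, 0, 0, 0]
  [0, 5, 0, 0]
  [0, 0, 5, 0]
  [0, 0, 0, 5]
J_1(5) ⊕ J_1(5) ⊕ J_1(5) ⊕ J_1(5)

The characteristic polynomial is
  det(x·I − A) = x^4 - 20*x^3 + 150*x^2 - 500*x + 625 = (x - 5)^4

Eigenvalues and multiplicities (the geometric multiplicity of λ is n − rank(A − λI), which equals the number of Jordan blocks for λ):
  λ = 5: algebraic multiplicity = 4, geometric multiplicity = 4

Determining the block sizes for each eigenvalue:
  λ = 5: gm = am = 4, so every block has size 1 → block sizes [1, 1, 1, 1]

Assembling the blocks gives a Jordan form
J =
  [5, 0, 0, 0]
  [0, 5, 0, 0]
  [0, 0, 5, 0]
  [0, 0, 0, 5]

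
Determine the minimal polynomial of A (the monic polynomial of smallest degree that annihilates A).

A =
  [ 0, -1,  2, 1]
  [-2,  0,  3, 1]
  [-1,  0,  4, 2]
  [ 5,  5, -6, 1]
x^4 - 5*x^3 + 6*x^2 + 4*x - 8

The characteristic polynomial is χ_A(x) = (x - 2)^3*(x + 1), so the eigenvalues are known. The minimal polynomial is
  m_A(x) = Π_λ (x − λ)^{k_λ}
where k_λ is the size of the *largest* Jordan block for λ (equivalently, the smallest k with (A − λI)^k v = 0 for every generalised eigenvector v of λ).

  λ = -1: largest Jordan block has size 1, contributing (x + 1)
  λ = 2: largest Jordan block has size 3, contributing (x − 2)^3

So m_A(x) = (x - 2)^3*(x + 1) = x^4 - 5*x^3 + 6*x^2 + 4*x - 8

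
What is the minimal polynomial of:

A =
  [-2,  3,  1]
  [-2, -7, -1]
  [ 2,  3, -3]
x^2 + 8*x + 16

The characteristic polynomial is χ_A(x) = (x + 4)^3, so the eigenvalues are known. The minimal polynomial is
  m_A(x) = Π_λ (x − λ)^{k_λ}
where k_λ is the size of the *largest* Jordan block for λ (equivalently, the smallest k with (A − λI)^k v = 0 for every generalised eigenvector v of λ).

  λ = -4: largest Jordan block has size 2, contributing (x + 4)^2

So m_A(x) = (x + 4)^2 = x^2 + 8*x + 16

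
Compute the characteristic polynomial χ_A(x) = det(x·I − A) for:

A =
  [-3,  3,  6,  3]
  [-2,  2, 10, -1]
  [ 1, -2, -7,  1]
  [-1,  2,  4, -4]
x^4 + 12*x^3 + 54*x^2 + 108*x + 81

Expanding det(x·I − A) (e.g. by cofactor expansion or by noting that A is similar to its Jordan form J, which has the same characteristic polynomial as A) gives
  χ_A(x) = x^4 + 12*x^3 + 54*x^2 + 108*x + 81
which factors as (x + 3)^4. The eigenvalues (with algebraic multiplicities) are λ = -3 with multiplicity 4.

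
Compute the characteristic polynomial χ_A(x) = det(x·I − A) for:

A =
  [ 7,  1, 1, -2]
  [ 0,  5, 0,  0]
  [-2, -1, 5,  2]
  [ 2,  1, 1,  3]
x^4 - 20*x^3 + 150*x^2 - 500*x + 625

Expanding det(x·I − A) (e.g. by cofactor expansion or by noting that A is similar to its Jordan form J, which has the same characteristic polynomial as A) gives
  χ_A(x) = x^4 - 20*x^3 + 150*x^2 - 500*x + 625
which factors as (x - 5)^4. The eigenvalues (with algebraic multiplicities) are λ = 5 with multiplicity 4.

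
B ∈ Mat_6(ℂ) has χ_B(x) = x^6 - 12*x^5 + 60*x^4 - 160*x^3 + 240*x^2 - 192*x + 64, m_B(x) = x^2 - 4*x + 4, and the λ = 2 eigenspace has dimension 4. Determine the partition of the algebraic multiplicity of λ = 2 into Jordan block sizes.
Block sizes for λ = 2: [2, 2, 1, 1]

Step 1 — from the characteristic polynomial, algebraic multiplicity of λ = 2 is 6. From dim ker(B − (2)·I) = 4, there are exactly 4 Jordan blocks for λ = 2.
Step 2 — from the minimal polynomial, the factor (x − 2)^2 tells us the largest block for λ = 2 has size 2.
Step 3 — with total size 6, 4 blocks, and largest block 2, the block sizes (in nonincreasing order) are [2, 2, 1, 1].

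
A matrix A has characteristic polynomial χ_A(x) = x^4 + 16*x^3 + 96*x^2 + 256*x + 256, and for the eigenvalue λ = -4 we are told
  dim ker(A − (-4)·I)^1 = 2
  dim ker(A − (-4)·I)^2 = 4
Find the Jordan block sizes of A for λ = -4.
Block sizes for λ = -4: [2, 2]

From the dimensions of kernels of powers, the number of Jordan blocks of size at least j is d_j − d_{j−1} where d_j = dim ker(N^j) (with d_0 = 0). Computing the differences gives [2, 2].
The number of blocks of size exactly k is (#blocks of size ≥ k) − (#blocks of size ≥ k + 1), so the partition is: 2 block(s) of size 2.
In nonincreasing order the block sizes are [2, 2].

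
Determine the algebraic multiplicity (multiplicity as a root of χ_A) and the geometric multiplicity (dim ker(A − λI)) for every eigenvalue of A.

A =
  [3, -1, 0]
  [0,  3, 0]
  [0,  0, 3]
λ = 3: alg = 3, geom = 2

Step 1 — factor the characteristic polynomial to read off the algebraic multiplicities:
  χ_A(x) = (x - 3)^3

Step 2 — compute geometric multiplicities via the rank-nullity identity g(λ) = n − rank(A − λI):
  rank(A − (3)·I) = 1, so dim ker(A − (3)·I) = n − 1 = 2

Summary:
  λ = 3: algebraic multiplicity = 3, geometric multiplicity = 2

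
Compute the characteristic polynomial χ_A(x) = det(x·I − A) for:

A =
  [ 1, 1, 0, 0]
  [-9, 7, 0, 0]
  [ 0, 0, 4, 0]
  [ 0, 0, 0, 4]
x^4 - 16*x^3 + 96*x^2 - 256*x + 256

Expanding det(x·I − A) (e.g. by cofactor expansion or by noting that A is similar to its Jordan form J, which has the same characteristic polynomial as A) gives
  χ_A(x) = x^4 - 16*x^3 + 96*x^2 - 256*x + 256
which factors as (x - 4)^4. The eigenvalues (with algebraic multiplicities) are λ = 4 with multiplicity 4.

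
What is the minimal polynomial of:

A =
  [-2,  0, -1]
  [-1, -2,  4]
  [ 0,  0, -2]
x^3 + 6*x^2 + 12*x + 8

The characteristic polynomial is χ_A(x) = (x + 2)^3, so the eigenvalues are known. The minimal polynomial is
  m_A(x) = Π_λ (x − λ)^{k_λ}
where k_λ is the size of the *largest* Jordan block for λ (equivalently, the smallest k with (A − λI)^k v = 0 for every generalised eigenvector v of λ).

  λ = -2: largest Jordan block has size 3, contributing (x + 2)^3

So m_A(x) = (x + 2)^3 = x^3 + 6*x^2 + 12*x + 8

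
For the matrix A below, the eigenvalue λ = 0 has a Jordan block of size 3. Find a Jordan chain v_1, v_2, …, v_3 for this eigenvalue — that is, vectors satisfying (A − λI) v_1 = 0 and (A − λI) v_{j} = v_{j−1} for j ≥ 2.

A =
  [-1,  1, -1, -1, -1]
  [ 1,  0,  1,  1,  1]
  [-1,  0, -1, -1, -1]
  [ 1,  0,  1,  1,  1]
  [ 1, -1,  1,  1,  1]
A Jordan chain for λ = 0 of length 3:
v_1 = (1, 0, 0, 0, -1)ᵀ
v_2 = (-1, 1, -1, 1, 1)ᵀ
v_3 = (1, 0, 0, 0, 0)ᵀ

Let N = A − (0)·I. We want v_3 with N^3 v_3 = 0 but N^2 v_3 ≠ 0; then v_{j-1} := N · v_j for j = 3, …, 2.

Pick v_3 = (1, 0, 0, 0, 0)ᵀ.
Then v_2 = N · v_3 = (-1, 1, -1, 1, 1)ᵀ.
Then v_1 = N · v_2 = (1, 0, 0, 0, -1)ᵀ.

Sanity check: (A − (0)·I) v_1 = (0, 0, 0, 0, 0)ᵀ = 0. ✓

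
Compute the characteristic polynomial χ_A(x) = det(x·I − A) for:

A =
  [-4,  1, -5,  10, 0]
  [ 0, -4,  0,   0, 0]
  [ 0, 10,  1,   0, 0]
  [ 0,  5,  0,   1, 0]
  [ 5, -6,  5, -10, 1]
x^5 + 5*x^4 - 5*x^3 - 25*x^2 + 40*x - 16

Expanding det(x·I − A) (e.g. by cofactor expansion or by noting that A is similar to its Jordan form J, which has the same characteristic polynomial as A) gives
  χ_A(x) = x^5 + 5*x^4 - 5*x^3 - 25*x^2 + 40*x - 16
which factors as (x - 1)^3*(x + 4)^2. The eigenvalues (with algebraic multiplicities) are λ = -4 with multiplicity 2, λ = 1 with multiplicity 3.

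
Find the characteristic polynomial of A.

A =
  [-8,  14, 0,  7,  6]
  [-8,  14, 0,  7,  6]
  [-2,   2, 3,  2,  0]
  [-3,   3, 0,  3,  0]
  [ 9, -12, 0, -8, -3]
x^5 - 9*x^4 + 27*x^3 - 27*x^2

Expanding det(x·I − A) (e.g. by cofactor expansion or by noting that A is similar to its Jordan form J, which has the same characteristic polynomial as A) gives
  χ_A(x) = x^5 - 9*x^4 + 27*x^3 - 27*x^2
which factors as x^2*(x - 3)^3. The eigenvalues (with algebraic multiplicities) are λ = 0 with multiplicity 2, λ = 3 with multiplicity 3.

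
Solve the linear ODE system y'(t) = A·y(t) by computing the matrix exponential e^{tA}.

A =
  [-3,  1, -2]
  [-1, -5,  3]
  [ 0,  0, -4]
e^{tA} =
  [t*exp(-4*t) + exp(-4*t), t*exp(-4*t), t^2*exp(-4*t)/2 - 2*t*exp(-4*t)]
  [-t*exp(-4*t), -t*exp(-4*t) + exp(-4*t), -t^2*exp(-4*t)/2 + 3*t*exp(-4*t)]
  [0, 0, exp(-4*t)]

Strategy: write A = P · J · P⁻¹ where J is a Jordan canonical form, so e^{tA} = P · e^{tJ} · P⁻¹, and e^{tJ} can be computed block-by-block.

A has Jordan form
J =
  [-4,  1,  0]
  [ 0, -4,  1]
  [ 0,  0, -4]
(up to reordering of blocks).

Per-block formulas:
  For a 3×3 Jordan block J_3(-4): exp(t · J_3(-4)) = e^(-4t)·(I + t·N + (t^2/2)·N^2), where N is the 3×3 nilpotent shift.

After assembling e^{tJ} and conjugating by P, we get:

e^{tA} =
  [t*exp(-4*t) + exp(-4*t), t*exp(-4*t), t^2*exp(-4*t)/2 - 2*t*exp(-4*t)]
  [-t*exp(-4*t), -t*exp(-4*t) + exp(-4*t), -t^2*exp(-4*t)/2 + 3*t*exp(-4*t)]
  [0, 0, exp(-4*t)]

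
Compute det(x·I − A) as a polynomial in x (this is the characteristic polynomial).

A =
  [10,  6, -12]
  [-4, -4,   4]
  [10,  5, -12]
x^3 + 6*x^2 + 12*x + 8

Expanding det(x·I − A) (e.g. by cofactor expansion or by noting that A is similar to its Jordan form J, which has the same characteristic polynomial as A) gives
  χ_A(x) = x^3 + 6*x^2 + 12*x + 8
which factors as (x + 2)^3. The eigenvalues (with algebraic multiplicities) are λ = -2 with multiplicity 3.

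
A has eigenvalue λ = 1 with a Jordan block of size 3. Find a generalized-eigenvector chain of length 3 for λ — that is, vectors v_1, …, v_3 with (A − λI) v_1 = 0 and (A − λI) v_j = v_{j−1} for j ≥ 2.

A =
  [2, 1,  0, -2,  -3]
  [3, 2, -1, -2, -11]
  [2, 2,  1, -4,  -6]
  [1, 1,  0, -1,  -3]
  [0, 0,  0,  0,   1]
A Jordan chain for λ = 1 of length 3:
v_1 = (2, 2, 4, 2, 0)ᵀ
v_2 = (1, 3, 2, 1, 0)ᵀ
v_3 = (1, 0, 0, 0, 0)ᵀ

Let N = A − (1)·I. We want v_3 with N^3 v_3 = 0 but N^2 v_3 ≠ 0; then v_{j-1} := N · v_j for j = 3, …, 2.

Pick v_3 = (1, 0, 0, 0, 0)ᵀ.
Then v_2 = N · v_3 = (1, 3, 2, 1, 0)ᵀ.
Then v_1 = N · v_2 = (2, 2, 4, 2, 0)ᵀ.

Sanity check: (A − (1)·I) v_1 = (0, 0, 0, 0, 0)ᵀ = 0. ✓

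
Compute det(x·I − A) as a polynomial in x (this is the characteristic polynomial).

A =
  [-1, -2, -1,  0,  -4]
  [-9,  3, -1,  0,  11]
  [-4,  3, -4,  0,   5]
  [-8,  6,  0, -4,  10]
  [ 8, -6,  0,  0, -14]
x^5 + 20*x^4 + 160*x^3 + 640*x^2 + 1280*x + 1024

Expanding det(x·I − A) (e.g. by cofactor expansion or by noting that A is similar to its Jordan form J, which has the same characteristic polynomial as A) gives
  χ_A(x) = x^5 + 20*x^4 + 160*x^3 + 640*x^2 + 1280*x + 1024
which factors as (x + 4)^5. The eigenvalues (with algebraic multiplicities) are λ = -4 with multiplicity 5.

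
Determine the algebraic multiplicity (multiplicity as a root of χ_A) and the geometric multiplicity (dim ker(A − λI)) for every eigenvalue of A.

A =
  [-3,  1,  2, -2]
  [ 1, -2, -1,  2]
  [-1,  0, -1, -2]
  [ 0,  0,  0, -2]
λ = -2: alg = 4, geom = 2

Step 1 — factor the characteristic polynomial to read off the algebraic multiplicities:
  χ_A(x) = (x + 2)^4

Step 2 — compute geometric multiplicities via the rank-nullity identity g(λ) = n − rank(A − λI):
  rank(A − (-2)·I) = 2, so dim ker(A − (-2)·I) = n − 2 = 2

Summary:
  λ = -2: algebraic multiplicity = 4, geometric multiplicity = 2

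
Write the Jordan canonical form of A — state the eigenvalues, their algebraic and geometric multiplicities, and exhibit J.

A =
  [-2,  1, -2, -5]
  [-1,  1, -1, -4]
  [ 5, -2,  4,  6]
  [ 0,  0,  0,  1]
J_3(1) ⊕ J_1(1)

The characteristic polynomial is
  det(x·I − A) = x^4 - 4*x^3 + 6*x^2 - 4*x + 1 = (x - 1)^4

Eigenvalues and multiplicities (the geometric multiplicity of λ is n − rank(A − λI), which equals the number of Jordan blocks for λ):
  λ = 1: algebraic multiplicity = 4, geometric multiplicity = 2

Determining the block sizes for each eigenvalue:
  λ = 1: with am = 4 and gm = 2, the partition is not yet determined (e.g. several partitions of 4 into 2 parts exist). Let N = A − (1)·I. Computing rank(N^1) = 2, rank(N^2) = 1, rank(N^3) = 0; the number of blocks of size ≥ j is rank(N^{j−1}) − rank(N^j), giving [2, 1, 1]. So we have 1 block(s) of size 3, 1 block(s) of size 1 → block sizes [3, 1]

Assembling the blocks gives a Jordan form
J =
  [1, 1, 0, 0]
  [0, 1, 1, 0]
  [0, 0, 1, 0]
  [0, 0, 0, 1]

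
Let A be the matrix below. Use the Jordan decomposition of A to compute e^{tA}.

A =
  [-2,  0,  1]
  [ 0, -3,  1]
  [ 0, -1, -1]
e^{tA} =
  [exp(-2*t), -t^2*exp(-2*t)/2, t^2*exp(-2*t)/2 + t*exp(-2*t)]
  [0, -t*exp(-2*t) + exp(-2*t), t*exp(-2*t)]
  [0, -t*exp(-2*t), t*exp(-2*t) + exp(-2*t)]

Strategy: write A = P · J · P⁻¹ where J is a Jordan canonical form, so e^{tA} = P · e^{tJ} · P⁻¹, and e^{tJ} can be computed block-by-block.

A has Jordan form
J =
  [-2,  1,  0]
  [ 0, -2,  1]
  [ 0,  0, -2]
(up to reordering of blocks).

Per-block formulas:
  For a 3×3 Jordan block J_3(-2): exp(t · J_3(-2)) = e^(-2t)·(I + t·N + (t^2/2)·N^2), where N is the 3×3 nilpotent shift.

After assembling e^{tJ} and conjugating by P, we get:

e^{tA} =
  [exp(-2*t), -t^2*exp(-2*t)/2, t^2*exp(-2*t)/2 + t*exp(-2*t)]
  [0, -t*exp(-2*t) + exp(-2*t), t*exp(-2*t)]
  [0, -t*exp(-2*t), t*exp(-2*t) + exp(-2*t)]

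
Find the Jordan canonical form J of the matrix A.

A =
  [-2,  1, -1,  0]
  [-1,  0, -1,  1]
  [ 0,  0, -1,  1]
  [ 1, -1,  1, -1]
J_3(-1) ⊕ J_1(-1)

The characteristic polynomial is
  det(x·I − A) = x^4 + 4*x^3 + 6*x^2 + 4*x + 1 = (x + 1)^4

Eigenvalues and multiplicities (the geometric multiplicity of λ is n − rank(A − λI), which equals the number of Jordan blocks for λ):
  λ = -1: algebraic multiplicity = 4, geometric multiplicity = 2

Determining the block sizes for each eigenvalue:
  λ = -1: with am = 4 and gm = 2, the partition is not yet determined (e.g. several partitions of 4 into 2 parts exist). Let N = A − (-1)·I. Computing rank(N^1) = 2, rank(N^2) = 1, rank(N^3) = 0; the number of blocks of size ≥ j is rank(N^{j−1}) − rank(N^j), giving [2, 1, 1]. So we have 1 block(s) of size 3, 1 block(s) of size 1 → block sizes [3, 1]

Assembling the blocks gives a Jordan form
J =
  [-1,  1,  0,  0]
  [ 0, -1,  1,  0]
  [ 0,  0, -1,  0]
  [ 0,  0,  0, -1]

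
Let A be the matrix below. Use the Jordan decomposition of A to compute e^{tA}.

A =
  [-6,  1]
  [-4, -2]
e^{tA} =
  [-2*t*exp(-4*t) + exp(-4*t), t*exp(-4*t)]
  [-4*t*exp(-4*t), 2*t*exp(-4*t) + exp(-4*t)]

Strategy: write A = P · J · P⁻¹ where J is a Jordan canonical form, so e^{tA} = P · e^{tJ} · P⁻¹, and e^{tJ} can be computed block-by-block.

A has Jordan form
J =
  [-4,  1]
  [ 0, -4]
(up to reordering of blocks).

Per-block formulas:
  For a 2×2 Jordan block J_2(-4): exp(t · J_2(-4)) = e^(-4t)·(I + t·N), where N is the 2×2 nilpotent shift.

After assembling e^{tJ} and conjugating by P, we get:

e^{tA} =
  [-2*t*exp(-4*t) + exp(-4*t), t*exp(-4*t)]
  [-4*t*exp(-4*t), 2*t*exp(-4*t) + exp(-4*t)]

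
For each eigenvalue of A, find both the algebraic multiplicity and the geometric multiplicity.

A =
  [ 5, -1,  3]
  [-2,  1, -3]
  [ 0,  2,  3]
λ = 3: alg = 3, geom = 1

Step 1 — factor the characteristic polynomial to read off the algebraic multiplicities:
  χ_A(x) = (x - 3)^3

Step 2 — compute geometric multiplicities via the rank-nullity identity g(λ) = n − rank(A − λI):
  rank(A − (3)·I) = 2, so dim ker(A − (3)·I) = n − 2 = 1

Summary:
  λ = 3: algebraic multiplicity = 3, geometric multiplicity = 1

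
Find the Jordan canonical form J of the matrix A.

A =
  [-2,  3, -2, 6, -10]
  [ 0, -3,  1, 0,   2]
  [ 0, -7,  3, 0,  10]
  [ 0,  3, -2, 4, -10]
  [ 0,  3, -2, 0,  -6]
J_3(-2) ⊕ J_1(-2) ⊕ J_1(4)

The characteristic polynomial is
  det(x·I − A) = x^5 + 4*x^4 - 8*x^3 - 64*x^2 - 112*x - 64 = (x - 4)*(x + 2)^4

Eigenvalues and multiplicities (the geometric multiplicity of λ is n − rank(A − λI), which equals the number of Jordan blocks for λ):
  λ = -2: algebraic multiplicity = 4, geometric multiplicity = 2
  λ = 4: algebraic multiplicity = 1, geometric multiplicity = 1

Determining the block sizes for each eigenvalue:
  λ = -2: with am = 4 and gm = 2, the partition is not yet determined (e.g. several partitions of 4 into 2 parts exist). Let N = A − (-2)·I. Computing rank(N^1) = 3, rank(N^2) = 2, rank(N^3) = 1; the number of blocks of size ≥ j is rank(N^{j−1}) − rank(N^j), giving [2, 1, 1]. So we have 1 block(s) of size 3, 1 block(s) of size 1 → block sizes [3, 1]
  λ = 4: one block (gm = 1), so the single block has size am = 1 → block sizes [1]

Assembling the blocks gives a Jordan form
J =
  [-2,  1,  0,  0, 0]
  [ 0, -2,  1,  0, 0]
  [ 0,  0, -2,  0, 0]
  [ 0,  0,  0, -2, 0]
  [ 0,  0,  0,  0, 4]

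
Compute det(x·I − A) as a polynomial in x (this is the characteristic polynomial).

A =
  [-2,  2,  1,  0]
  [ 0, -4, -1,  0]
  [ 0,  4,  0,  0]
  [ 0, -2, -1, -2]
x^4 + 8*x^3 + 24*x^2 + 32*x + 16

Expanding det(x·I − A) (e.g. by cofactor expansion or by noting that A is similar to its Jordan form J, which has the same characteristic polynomial as A) gives
  χ_A(x) = x^4 + 8*x^3 + 24*x^2 + 32*x + 16
which factors as (x + 2)^4. The eigenvalues (with algebraic multiplicities) are λ = -2 with multiplicity 4.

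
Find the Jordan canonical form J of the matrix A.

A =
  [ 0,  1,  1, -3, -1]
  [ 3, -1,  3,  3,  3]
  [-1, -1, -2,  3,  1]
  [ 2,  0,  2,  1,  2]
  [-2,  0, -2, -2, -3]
J_3(-1) ⊕ J_1(-1) ⊕ J_1(-1)

The characteristic polynomial is
  det(x·I − A) = x^5 + 5*x^4 + 10*x^3 + 10*x^2 + 5*x + 1 = (x + 1)^5

Eigenvalues and multiplicities (the geometric multiplicity of λ is n − rank(A − λI), which equals the number of Jordan blocks for λ):
  λ = -1: algebraic multiplicity = 5, geometric multiplicity = 3

Determining the block sizes for each eigenvalue:
  λ = -1: with am = 5 and gm = 3, the partition is not yet determined (e.g. several partitions of 5 into 3 parts exist). Let N = A − (-1)·I. Computing rank(N^1) = 2, rank(N^2) = 1, rank(N^3) = 0; the number of blocks of size ≥ j is rank(N^{j−1}) − rank(N^j), giving [3, 1, 1]. So we have 1 block(s) of size 3, 2 block(s) of size 1 → block sizes [3, 1, 1]

Assembling the blocks gives a Jordan form
J =
  [-1,  1,  0,  0,  0]
  [ 0, -1,  1,  0,  0]
  [ 0,  0, -1,  0,  0]
  [ 0,  0,  0, -1,  0]
  [ 0,  0,  0,  0, -1]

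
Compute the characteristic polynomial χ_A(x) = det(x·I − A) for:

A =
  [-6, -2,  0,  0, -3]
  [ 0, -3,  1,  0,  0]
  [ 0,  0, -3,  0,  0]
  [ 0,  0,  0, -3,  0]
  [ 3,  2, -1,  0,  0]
x^5 + 15*x^4 + 90*x^3 + 270*x^2 + 405*x + 243

Expanding det(x·I − A) (e.g. by cofactor expansion or by noting that A is similar to its Jordan form J, which has the same characteristic polynomial as A) gives
  χ_A(x) = x^5 + 15*x^4 + 90*x^3 + 270*x^2 + 405*x + 243
which factors as (x + 3)^5. The eigenvalues (with algebraic multiplicities) are λ = -3 with multiplicity 5.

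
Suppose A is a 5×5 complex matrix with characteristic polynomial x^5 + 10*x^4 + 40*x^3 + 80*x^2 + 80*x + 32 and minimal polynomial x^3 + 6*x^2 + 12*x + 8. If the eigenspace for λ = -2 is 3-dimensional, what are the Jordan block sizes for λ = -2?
Block sizes for λ = -2: [3, 1, 1]

Step 1 — from the characteristic polynomial, algebraic multiplicity of λ = -2 is 5. From dim ker(A − (-2)·I) = 3, there are exactly 3 Jordan blocks for λ = -2.
Step 2 — from the minimal polynomial, the factor (x + 2)^3 tells us the largest block for λ = -2 has size 3.
Step 3 — with total size 5, 3 blocks, and largest block 3, the block sizes (in nonincreasing order) are [3, 1, 1].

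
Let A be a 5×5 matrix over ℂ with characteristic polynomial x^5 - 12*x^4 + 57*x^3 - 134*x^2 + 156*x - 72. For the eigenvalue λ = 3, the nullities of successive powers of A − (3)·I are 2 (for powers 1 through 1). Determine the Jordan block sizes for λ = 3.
Block sizes for λ = 3: [1, 1]

From the dimensions of kernels of powers, the number of Jordan blocks of size at least j is d_j − d_{j−1} where d_j = dim ker(N^j) (with d_0 = 0). Computing the differences gives [2].
The number of blocks of size exactly k is (#blocks of size ≥ k) − (#blocks of size ≥ k + 1), so the partition is: 2 block(s) of size 1.
In nonincreasing order the block sizes are [1, 1].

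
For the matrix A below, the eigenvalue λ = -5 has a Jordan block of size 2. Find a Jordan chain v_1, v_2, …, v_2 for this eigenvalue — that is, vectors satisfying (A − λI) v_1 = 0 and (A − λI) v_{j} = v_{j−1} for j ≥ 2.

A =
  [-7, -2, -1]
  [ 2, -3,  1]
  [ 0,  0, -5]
A Jordan chain for λ = -5 of length 2:
v_1 = (-2, 2, 0)ᵀ
v_2 = (1, 0, 0)ᵀ

Let N = A − (-5)·I. We want v_2 with N^2 v_2 = 0 but N^1 v_2 ≠ 0; then v_{j-1} := N · v_j for j = 2, …, 2.

Pick v_2 = (1, 0, 0)ᵀ.
Then v_1 = N · v_2 = (-2, 2, 0)ᵀ.

Sanity check: (A − (-5)·I) v_1 = (0, 0, 0)ᵀ = 0. ✓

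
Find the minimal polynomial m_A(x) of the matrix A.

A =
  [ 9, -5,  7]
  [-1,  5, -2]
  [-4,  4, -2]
x^3 - 12*x^2 + 48*x - 64

The characteristic polynomial is χ_A(x) = (x - 4)^3, so the eigenvalues are known. The minimal polynomial is
  m_A(x) = Π_λ (x − λ)^{k_λ}
where k_λ is the size of the *largest* Jordan block for λ (equivalently, the smallest k with (A − λI)^k v = 0 for every generalised eigenvector v of λ).

  λ = 4: largest Jordan block has size 3, contributing (x − 4)^3

So m_A(x) = (x - 4)^3 = x^3 - 12*x^2 + 48*x - 64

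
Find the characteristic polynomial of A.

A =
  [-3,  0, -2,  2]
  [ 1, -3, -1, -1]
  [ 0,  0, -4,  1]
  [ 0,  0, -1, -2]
x^4 + 12*x^3 + 54*x^2 + 108*x + 81

Expanding det(x·I − A) (e.g. by cofactor expansion or by noting that A is similar to its Jordan form J, which has the same characteristic polynomial as A) gives
  χ_A(x) = x^4 + 12*x^3 + 54*x^2 + 108*x + 81
which factors as (x + 3)^4. The eigenvalues (with algebraic multiplicities) are λ = -3 with multiplicity 4.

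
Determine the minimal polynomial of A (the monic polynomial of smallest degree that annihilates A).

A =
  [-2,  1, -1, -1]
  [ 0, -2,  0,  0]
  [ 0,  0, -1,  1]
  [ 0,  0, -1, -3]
x^2 + 4*x + 4

The characteristic polynomial is χ_A(x) = (x + 2)^4, so the eigenvalues are known. The minimal polynomial is
  m_A(x) = Π_λ (x − λ)^{k_λ}
where k_λ is the size of the *largest* Jordan block for λ (equivalently, the smallest k with (A − λI)^k v = 0 for every generalised eigenvector v of λ).

  λ = -2: largest Jordan block has size 2, contributing (x + 2)^2

So m_A(x) = (x + 2)^2 = x^2 + 4*x + 4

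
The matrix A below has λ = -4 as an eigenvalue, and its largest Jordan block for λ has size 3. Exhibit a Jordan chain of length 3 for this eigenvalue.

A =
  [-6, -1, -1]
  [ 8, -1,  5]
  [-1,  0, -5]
A Jordan chain for λ = -4 of length 3:
v_1 = (-3, 3, 3)ᵀ
v_2 = (-2, 8, -1)ᵀ
v_3 = (1, 0, 0)ᵀ

Let N = A − (-4)·I. We want v_3 with N^3 v_3 = 0 but N^2 v_3 ≠ 0; then v_{j-1} := N · v_j for j = 3, …, 2.

Pick v_3 = (1, 0, 0)ᵀ.
Then v_2 = N · v_3 = (-2, 8, -1)ᵀ.
Then v_1 = N · v_2 = (-3, 3, 3)ᵀ.

Sanity check: (A − (-4)·I) v_1 = (0, 0, 0)ᵀ = 0. ✓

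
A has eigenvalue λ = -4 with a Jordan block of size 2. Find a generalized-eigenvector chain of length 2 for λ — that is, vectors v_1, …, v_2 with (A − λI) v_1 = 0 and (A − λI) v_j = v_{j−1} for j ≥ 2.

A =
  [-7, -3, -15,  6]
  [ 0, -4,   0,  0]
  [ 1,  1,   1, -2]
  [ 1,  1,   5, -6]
A Jordan chain for λ = -4 of length 2:
v_1 = (-3, 0, 1, 1)ᵀ
v_2 = (1, 0, 0, 0)ᵀ

Let N = A − (-4)·I. We want v_2 with N^2 v_2 = 0 but N^1 v_2 ≠ 0; then v_{j-1} := N · v_j for j = 2, …, 2.

Pick v_2 = (1, 0, 0, 0)ᵀ.
Then v_1 = N · v_2 = (-3, 0, 1, 1)ᵀ.

Sanity check: (A − (-4)·I) v_1 = (0, 0, 0, 0)ᵀ = 0. ✓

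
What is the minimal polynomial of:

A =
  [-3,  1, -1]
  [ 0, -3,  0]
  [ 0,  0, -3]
x^2 + 6*x + 9

The characteristic polynomial is χ_A(x) = (x + 3)^3, so the eigenvalues are known. The minimal polynomial is
  m_A(x) = Π_λ (x − λ)^{k_λ}
where k_λ is the size of the *largest* Jordan block for λ (equivalently, the smallest k with (A − λI)^k v = 0 for every generalised eigenvector v of λ).

  λ = -3: largest Jordan block has size 2, contributing (x + 3)^2

So m_A(x) = (x + 3)^2 = x^2 + 6*x + 9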